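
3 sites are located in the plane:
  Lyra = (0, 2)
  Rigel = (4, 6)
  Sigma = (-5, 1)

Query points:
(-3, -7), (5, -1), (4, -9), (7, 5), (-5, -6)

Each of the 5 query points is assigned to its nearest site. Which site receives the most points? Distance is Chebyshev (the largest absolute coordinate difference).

Sigma

(-3, -7) — d to each: Lyra:9, Rigel:13, Sigma:8 → nearest is Sigma
(5, -1) — d to each: Lyra:5, Rigel:7, Sigma:10 → nearest is Lyra
(4, -9) — d to each: Lyra:11, Rigel:15, Sigma:10 → nearest is Sigma
(7, 5) — d to each: Lyra:7, Rigel:3, Sigma:12 → nearest is Rigel
(-5, -6) — d to each: Lyra:8, Rigel:12, Sigma:7 → nearest is Sigma
Tally — Lyra:1, Rigel:1, Sigma:3. Sigma captures the most (3).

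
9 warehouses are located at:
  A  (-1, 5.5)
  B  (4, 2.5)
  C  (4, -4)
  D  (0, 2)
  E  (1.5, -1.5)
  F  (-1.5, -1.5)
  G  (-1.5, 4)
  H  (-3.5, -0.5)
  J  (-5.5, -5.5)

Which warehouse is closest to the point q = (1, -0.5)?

E

Compare squared distances (the ordering matches that of the actual distances):
|qA|² = 4 + 36 = 40
|qB|² = 9 + 9 = 18
|qC|² = 9 + 12.25 = 21.25
|qD|² = 1 + 6.25 = 7.25
|qE|² = 0.25 + 1 = 1.25
|qF|² = 6.25 + 1 = 7.25
|qG|² = 6.25 + 20.25 = 26.5
|qH|² = 20.25 + 0 = 20.25
|qJ|² = 42.25 + 25 = 67.25
The smallest is to E, so q lies in the Voronoi region of E.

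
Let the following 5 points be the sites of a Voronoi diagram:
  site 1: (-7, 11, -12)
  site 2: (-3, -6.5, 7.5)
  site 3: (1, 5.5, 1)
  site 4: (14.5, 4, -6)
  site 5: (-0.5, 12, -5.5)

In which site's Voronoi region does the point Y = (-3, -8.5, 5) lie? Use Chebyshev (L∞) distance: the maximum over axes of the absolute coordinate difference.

d(Y, site 1) = max(4, 19.5, 17) = 19.5
d(Y, site 2) = max(0, 2, 2.5) = 2.5
d(Y, site 3) = max(4, 14, 4) = 14
d(Y, site 4) = max(17.5, 12.5, 11) = 17.5
d(Y, site 5) = max(2.5, 20.5, 10.5) = 20.5
site 2 is nearest.

site 2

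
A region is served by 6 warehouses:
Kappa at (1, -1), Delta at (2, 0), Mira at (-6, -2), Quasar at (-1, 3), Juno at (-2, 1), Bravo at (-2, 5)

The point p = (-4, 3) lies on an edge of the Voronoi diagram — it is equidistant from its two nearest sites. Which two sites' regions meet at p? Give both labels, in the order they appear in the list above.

Juno and Bravo

Squared distances from p to each site:
d²(p, Kappa) = (-4−1)² + (3−(-1))² = 25 + 16 = 41
d²(p, Delta) = (-4−2)² + (3−0)² = 36 + 9 = 45
d²(p, Mira) = (-4−(-6))² + (3−(-2))² = 4 + 25 = 29
d²(p, Quasar) = (-4−(-1))² + (3−3)² = 9 + 0 = 9
d²(p, Juno) = (-4−(-2))² + (3−1)² = 4 + 4 = 8
d²(p, Bravo) = (-4−(-2))² + (3−5)² = 4 + 4 = 8
p is equidistant from Juno and Bravo (both at squared distance 8), and every other site is strictly farther — so p lies on the Juno–Bravo Voronoi edge.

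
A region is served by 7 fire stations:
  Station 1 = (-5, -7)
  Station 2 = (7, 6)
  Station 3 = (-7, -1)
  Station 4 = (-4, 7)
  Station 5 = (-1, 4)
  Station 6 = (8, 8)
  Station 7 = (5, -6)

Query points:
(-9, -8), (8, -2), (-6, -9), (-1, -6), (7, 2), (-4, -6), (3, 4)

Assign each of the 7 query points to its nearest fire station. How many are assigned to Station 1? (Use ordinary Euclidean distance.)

4

(-9, -8) — d² to each: Station 1:17, Station 2:452, Station 3:53, Station 4:250, Station 5:208, Station 6:545, Station 7:200 → nearest is Station 1
(8, -2) — d² to each: Station 1:194, Station 2:65, Station 3:226, Station 4:225, Station 5:117, Station 6:100, Station 7:25 → nearest is Station 7
(-6, -9) — d² to each: Station 1:5, Station 2:394, Station 3:65, Station 4:260, Station 5:194, Station 6:485, Station 7:130 → nearest is Station 1
(-1, -6) — d² to each: Station 1:17, Station 2:208, Station 3:61, Station 4:178, Station 5:100, Station 6:277, Station 7:36 → nearest is Station 1
(7, 2) — d² to each: Station 1:225, Station 2:16, Station 3:205, Station 4:146, Station 5:68, Station 6:37, Station 7:68 → nearest is Station 2
(-4, -6) — d² to each: Station 1:2, Station 2:265, Station 3:34, Station 4:169, Station 5:109, Station 6:340, Station 7:81 → nearest is Station 1
(3, 4) — d² to each: Station 1:185, Station 2:20, Station 3:125, Station 4:58, Station 5:16, Station 6:41, Station 7:104 → nearest is Station 5
4 of the 7 points have Station 1 as nearest.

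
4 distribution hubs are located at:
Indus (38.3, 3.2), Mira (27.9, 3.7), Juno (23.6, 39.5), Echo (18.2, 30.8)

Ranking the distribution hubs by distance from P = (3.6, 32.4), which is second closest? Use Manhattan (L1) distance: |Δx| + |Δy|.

Juno

d(P, Indus) = |3.6−38.3| + |32.4−3.2| = 34.7 + 29.2 = 63.9
d(P, Mira) = |3.6−27.9| + |32.4−3.7| = 24.3 + 28.7 = 53
d(P, Juno) = |3.6−23.6| + |32.4−39.5| = 20 + 7.1 = 27.1
d(P, Echo) = |3.6−18.2| + |32.4−30.8| = 14.6 + 1.6 = 16.2
Sorted ascending: Echo, Juno, Mira, … — the second-nearest is Juno.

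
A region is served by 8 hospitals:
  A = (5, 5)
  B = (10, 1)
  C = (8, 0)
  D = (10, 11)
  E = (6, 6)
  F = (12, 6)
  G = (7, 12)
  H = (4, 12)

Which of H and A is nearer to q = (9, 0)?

Compare squared distances:
|qH|² = (9−4)² + (0−12)² = 25 + 144 = 169
|qA|² = (9−5)² + (0−5)² = 16 + 25 = 41
169 > 41, so A is closer.

A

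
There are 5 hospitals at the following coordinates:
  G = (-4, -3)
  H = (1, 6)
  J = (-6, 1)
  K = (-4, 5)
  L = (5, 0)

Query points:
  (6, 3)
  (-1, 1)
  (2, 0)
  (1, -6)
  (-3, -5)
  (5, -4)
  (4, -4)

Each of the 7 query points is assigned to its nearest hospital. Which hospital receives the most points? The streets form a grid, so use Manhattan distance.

L

(6, 3) — d to each: G:16, H:8, J:14, K:12, L:4 → nearest is L
(-1, 1) — d to each: G:7, H:7, J:5, K:7, L:7 → nearest is J
(2, 0) — d to each: G:9, H:7, J:9, K:11, L:3 → nearest is L
(1, -6) — d to each: G:8, H:12, J:14, K:16, L:10 → nearest is G
(-3, -5) — d to each: G:3, H:15, J:9, K:11, L:13 → nearest is G
(5, -4) — d to each: G:10, H:14, J:16, K:18, L:4 → nearest is L
(4, -4) — d to each: G:9, H:13, J:15, K:17, L:5 → nearest is L
Tally — G:2, J:1, L:4. L captures the most (4).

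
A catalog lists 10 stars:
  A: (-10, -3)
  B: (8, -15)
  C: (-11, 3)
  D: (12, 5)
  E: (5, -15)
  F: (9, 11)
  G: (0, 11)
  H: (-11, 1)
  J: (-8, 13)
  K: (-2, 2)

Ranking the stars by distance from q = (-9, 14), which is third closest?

Compare squared distances (the ordering matches that of the actual distances):
|qA|² = 1 + 289 = 290
|qB|² = 289 + 841 = 1130
|qC|² = 4 + 121 = 125
|qD|² = 441 + 81 = 522
|qE|² = 196 + 841 = 1037
|qF|² = 324 + 9 = 333
|qG|² = 81 + 9 = 90
|qH|² = 4 + 169 = 173
|qJ|² = 1 + 1 = 2
|qK|² = 49 + 144 = 193
Sorted ascending: J, G, C, H, … — the third-nearest is C.

C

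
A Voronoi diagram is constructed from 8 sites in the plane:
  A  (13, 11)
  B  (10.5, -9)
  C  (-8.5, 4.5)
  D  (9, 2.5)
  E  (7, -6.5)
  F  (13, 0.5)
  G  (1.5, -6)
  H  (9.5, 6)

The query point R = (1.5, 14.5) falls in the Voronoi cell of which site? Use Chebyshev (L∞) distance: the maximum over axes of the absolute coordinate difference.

H

d(R,A) = max(11.5, 3.5) = 11.5
d(R,B) = max(9, 23.5) = 23.5
d(R,C) = max(10, 10) = 10
d(R,D) = max(7.5, 12) = 12
d(R,E) = max(5.5, 21) = 21
d(R,F) = max(11.5, 14) = 14
d(R,G) = max(0, 20.5) = 20.5
d(R,H) = max(8, 8.5) = 8.5
H is nearest.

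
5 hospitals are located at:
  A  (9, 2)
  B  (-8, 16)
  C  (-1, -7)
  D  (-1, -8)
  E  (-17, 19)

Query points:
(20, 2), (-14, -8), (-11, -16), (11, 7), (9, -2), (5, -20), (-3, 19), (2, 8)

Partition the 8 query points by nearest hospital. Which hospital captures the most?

(20, 2) — d² to each: A:121, B:980, C:522, D:541, E:1658 → nearest is A
(-14, -8) — d² to each: A:629, B:612, C:170, D:169, E:738 → nearest is D
(-11, -16) — d² to each: A:724, B:1033, C:181, D:164, E:1261 → nearest is D
(11, 7) — d² to each: A:29, B:442, C:340, D:369, E:928 → nearest is A
(9, -2) — d² to each: A:16, B:613, C:125, D:136, E:1117 → nearest is A
(5, -20) — d² to each: A:500, B:1465, C:205, D:180, E:2005 → nearest is D
(-3, 19) — d² to each: A:433, B:34, C:680, D:733, E:196 → nearest is B
(2, 8) — d² to each: A:85, B:164, C:234, D:265, E:482 → nearest is A
Tally — A:4, B:1, D:3. A captures the most (4).

A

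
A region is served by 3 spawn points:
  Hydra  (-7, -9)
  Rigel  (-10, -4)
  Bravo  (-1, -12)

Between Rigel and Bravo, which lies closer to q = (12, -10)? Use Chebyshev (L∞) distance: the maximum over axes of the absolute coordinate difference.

d(q, Rigel) = max(22, 6) = 22
d(q, Bravo) = max(13, 2) = 13
22 > 13, so Bravo is closer.

Bravo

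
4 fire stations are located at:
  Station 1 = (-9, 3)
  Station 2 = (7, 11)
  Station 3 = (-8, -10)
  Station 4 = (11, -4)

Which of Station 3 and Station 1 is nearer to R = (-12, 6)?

Station 1

Compare squared distances:
d²(R, Station 3) = (-12−(-8))² + (6−(-10))² = 16 + 256 = 272
d²(R, Station 1) = (-12−(-9))² + (6−3)² = 9 + 9 = 18
272 > 18, so Station 1 is closer.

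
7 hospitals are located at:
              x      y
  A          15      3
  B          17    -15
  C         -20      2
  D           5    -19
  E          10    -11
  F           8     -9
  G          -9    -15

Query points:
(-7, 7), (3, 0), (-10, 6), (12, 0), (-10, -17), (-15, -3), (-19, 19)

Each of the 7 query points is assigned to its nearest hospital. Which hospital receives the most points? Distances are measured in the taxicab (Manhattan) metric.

C

(-7, 7) — d to each: A:26, B:46, C:18, D:38, E:35, F:31, G:24 → nearest is C
(3, 0) — d to each: A:15, B:29, C:25, D:21, E:18, F:14, G:27 → nearest is F
(-10, 6) — d to each: A:28, B:48, C:14, D:40, E:37, F:33, G:22 → nearest is C
(12, 0) — d to each: A:6, B:20, C:34, D:26, E:13, F:13, G:36 → nearest is A
(-10, -17) — d to each: A:45, B:29, C:29, D:17, E:26, F:26, G:3 → nearest is G
(-15, -3) — d to each: A:36, B:44, C:10, D:36, E:33, F:29, G:18 → nearest is C
(-19, 19) — d to each: A:50, B:70, C:18, D:62, E:59, F:55, G:44 → nearest is C
Tally — A:1, C:4, F:1, G:1. C captures the most (4).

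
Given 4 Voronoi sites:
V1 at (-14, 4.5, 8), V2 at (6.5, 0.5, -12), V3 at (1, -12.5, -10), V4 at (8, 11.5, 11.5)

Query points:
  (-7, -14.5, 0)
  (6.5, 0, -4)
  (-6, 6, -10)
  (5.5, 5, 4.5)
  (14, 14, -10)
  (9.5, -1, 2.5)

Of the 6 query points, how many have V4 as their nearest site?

(-7, -14.5, 0) — d² to each: V1:474, V2:551.25, V3:168, V4:1033.25 → nearest is V3
(6.5, 0, -4) — d² to each: V1:584.5, V2:64.25, V3:222.5, V4:374.75 → nearest is V2
(-6, 6, -10) — d² to each: V1:390.25, V2:190.5, V3:391.25, V4:688.5 → nearest is V2
(5.5, 5, 4.5) — d² to each: V1:392.75, V2:293.5, V3:536.75, V4:97.5 → nearest is V4
(14, 14, -10) — d² to each: V1:1198.25, V2:242.5, V3:871.25, V4:504.5 → nearest is V2
(9.5, -1, 2.5) — d² to each: V1:612.75, V2:221.5, V3:360.75, V4:239.5 → nearest is V2
1 of the 6 points has V4 as nearest.

1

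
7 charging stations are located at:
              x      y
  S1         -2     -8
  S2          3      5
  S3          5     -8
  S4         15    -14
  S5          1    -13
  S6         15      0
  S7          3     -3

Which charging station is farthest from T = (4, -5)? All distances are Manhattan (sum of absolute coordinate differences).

d(T,S1) = |4−(-2)| + |-5−(-8)| = 6 + 3 = 9
d(T,S2) = |4−3| + |-5−5| = 1 + 10 = 11
d(T,S3) = |4−5| + |-5−(-8)| = 1 + 3 = 4
d(T,S4) = |4−15| + |-5−(-14)| = 11 + 9 = 20
d(T,S5) = |4−1| + |-5−(-13)| = 3 + 8 = 11
d(T,S6) = |4−15| + |-5−0| = 11 + 5 = 16
d(T,S7) = |4−3| + |-5−(-3)| = 1 + 2 = 3
The largest is to S4.

S4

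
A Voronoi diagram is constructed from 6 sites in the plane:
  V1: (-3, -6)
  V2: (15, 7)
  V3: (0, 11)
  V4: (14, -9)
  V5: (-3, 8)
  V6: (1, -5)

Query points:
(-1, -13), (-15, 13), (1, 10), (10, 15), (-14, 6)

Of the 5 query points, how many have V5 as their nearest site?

2

(-1, -13) — d² to each: V1:53, V2:656, V3:577, V4:241, V5:445, V6:68 → nearest is V1
(-15, 13) — d² to each: V1:505, V2:936, V3:229, V4:1325, V5:169, V6:580 → nearest is V5
(1, 10) — d² to each: V1:272, V2:205, V3:2, V4:530, V5:20, V6:225 → nearest is V3
(10, 15) — d² to each: V1:610, V2:89, V3:116, V4:592, V5:218, V6:481 → nearest is V2
(-14, 6) — d² to each: V1:265, V2:842, V3:221, V4:1009, V5:125, V6:346 → nearest is V5
2 of the 5 points have V5 as nearest.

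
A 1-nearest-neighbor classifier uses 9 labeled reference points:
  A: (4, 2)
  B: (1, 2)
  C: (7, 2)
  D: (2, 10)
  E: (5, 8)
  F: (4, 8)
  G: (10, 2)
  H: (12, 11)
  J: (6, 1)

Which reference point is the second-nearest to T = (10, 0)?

Since √ is increasing, it suffices to compare squared distances:
|TA|² = 36 + 4 = 40
|TB|² = 81 + 4 = 85
|TC|² = 9 + 4 = 13
|TD|² = 64 + 100 = 164
|TE|² = 25 + 64 = 89
|TF|² = 36 + 64 = 100
|TG|² = 0 + 4 = 4
|TH|² = 4 + 121 = 125
|TJ|² = 16 + 1 = 17
Sorted ascending: G, C, J, … — the second-nearest is C.

C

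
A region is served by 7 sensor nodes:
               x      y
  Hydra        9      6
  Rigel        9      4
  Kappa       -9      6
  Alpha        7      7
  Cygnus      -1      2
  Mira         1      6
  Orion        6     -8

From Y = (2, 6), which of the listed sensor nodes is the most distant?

Orion

Since √ is increasing, it suffices to compare squared distances:
d²(Y, Hydra) = (2−9)² + (6−6)² = 49 + 0 = 49
d²(Y, Rigel) = (2−9)² + (6−4)² = 49 + 4 = 53
d²(Y, Kappa) = (2−(-9))² + (6−6)² = 121 + 0 = 121
d²(Y, Alpha) = (2−7)² + (6−7)² = 25 + 1 = 26
d²(Y, Cygnus) = (2−(-1))² + (6−2)² = 9 + 16 = 25
d²(Y, Mira) = (2−1)² + (6−6)² = 1 + 0 = 1
d²(Y, Orion) = (2−6)² + (6−(-8))² = 16 + 196 = 212
The largest is to Orion.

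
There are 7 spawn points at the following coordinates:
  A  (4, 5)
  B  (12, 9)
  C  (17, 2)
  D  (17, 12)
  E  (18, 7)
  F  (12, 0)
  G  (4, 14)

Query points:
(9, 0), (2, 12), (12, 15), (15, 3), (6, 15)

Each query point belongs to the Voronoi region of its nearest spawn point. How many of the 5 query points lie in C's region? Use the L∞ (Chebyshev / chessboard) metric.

(9, 0) — d to each: A:5, B:9, C:8, D:12, E:9, F:3, G:14 → nearest is F
(2, 12) — d to each: A:7, B:10, C:15, D:15, E:16, F:12, G:2 → nearest is G
(12, 15) — d to each: A:10, B:6, C:13, D:5, E:8, F:15, G:8 → nearest is D
(15, 3) — d to each: A:11, B:6, C:2, D:9, E:4, F:3, G:11 → nearest is C
(6, 15) — d to each: A:10, B:6, C:13, D:11, E:12, F:15, G:2 → nearest is G
1 of the 5 points has C as nearest.

1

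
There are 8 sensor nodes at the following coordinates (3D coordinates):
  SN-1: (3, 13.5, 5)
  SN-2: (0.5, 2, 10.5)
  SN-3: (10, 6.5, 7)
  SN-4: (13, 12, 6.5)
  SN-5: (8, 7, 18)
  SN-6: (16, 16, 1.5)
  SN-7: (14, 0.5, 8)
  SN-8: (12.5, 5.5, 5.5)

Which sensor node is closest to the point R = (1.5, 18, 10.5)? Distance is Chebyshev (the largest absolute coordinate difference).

d(R, SN-1) = max(1.5, 4.5, 5.5) = 5.5
d(R, SN-2) = max(1, 16, 0) = 16
d(R, SN-3) = max(8.5, 11.5, 3.5) = 11.5
d(R, SN-4) = max(11.5, 6, 4) = 11.5
d(R, SN-5) = max(6.5, 11, 7.5) = 11
d(R, SN-6) = max(14.5, 2, 9) = 14.5
d(R, SN-7) = max(12.5, 17.5, 2.5) = 17.5
d(R, SN-8) = max(11, 12.5, 5) = 12.5
The smallest is to SN-1, so R lies in the Voronoi region of SN-1.

SN-1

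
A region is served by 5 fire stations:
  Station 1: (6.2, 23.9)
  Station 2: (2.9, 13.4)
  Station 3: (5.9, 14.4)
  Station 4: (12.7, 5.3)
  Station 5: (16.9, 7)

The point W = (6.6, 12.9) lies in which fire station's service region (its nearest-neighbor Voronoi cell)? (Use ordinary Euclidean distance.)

Since √ is increasing, it suffices to compare squared distances:
d²(W, Station 1) = (6.6−6.2)² + (12.9−23.9)² = 0.16 + 121 = 121.16
d²(W, Station 2) = (6.6−2.9)² + (12.9−13.4)² = 13.69 + 0.25 = 13.94
d²(W, Station 3) = (6.6−5.9)² + (12.9−14.4)² = 0.49 + 2.25 = 2.74
d²(W, Station 4) = (6.6−12.7)² + (12.9−5.3)² = 37.21 + 57.76 = 94.97
d²(W, Station 5) = (6.6−16.9)² + (12.9−7)² = 106.09 + 34.81 = 140.9
Minimum is at Station 3.

Station 3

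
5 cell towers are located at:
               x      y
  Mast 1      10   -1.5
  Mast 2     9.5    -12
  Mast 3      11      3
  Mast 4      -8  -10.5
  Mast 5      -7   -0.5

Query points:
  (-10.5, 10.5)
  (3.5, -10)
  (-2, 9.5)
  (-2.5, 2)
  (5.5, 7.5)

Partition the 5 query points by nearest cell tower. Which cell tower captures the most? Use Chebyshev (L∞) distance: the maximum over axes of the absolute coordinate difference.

Mast 5

(-10.5, 10.5) — d to each: Mast 1:20.5, Mast 2:22.5, Mast 3:21.5, Mast 4:21, Mast 5:11 → nearest is Mast 5
(3.5, -10) — d to each: Mast 1:8.5, Mast 2:6, Mast 3:13, Mast 4:11.5, Mast 5:10.5 → nearest is Mast 2
(-2, 9.5) — d to each: Mast 1:12, Mast 2:21.5, Mast 3:13, Mast 4:20, Mast 5:10 → nearest is Mast 5
(-2.5, 2) — d to each: Mast 1:12.5, Mast 2:14, Mast 3:13.5, Mast 4:12.5, Mast 5:4.5 → nearest is Mast 5
(5.5, 7.5) — d to each: Mast 1:9, Mast 2:19.5, Mast 3:5.5, Mast 4:18, Mast 5:12.5 → nearest is Mast 3
Tally — Mast 2:1, Mast 3:1, Mast 5:3. Mast 5 captures the most (3).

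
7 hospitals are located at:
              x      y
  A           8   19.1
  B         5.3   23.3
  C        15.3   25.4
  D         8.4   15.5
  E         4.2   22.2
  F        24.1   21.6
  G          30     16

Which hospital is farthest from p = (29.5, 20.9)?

E

Compare squared distances (the ordering matches that of the actual distances):
|pA|² = (29.5−8)² + (20.9−19.1)² = 462.25 + 3.24 = 465.49
|pB|² = (29.5−5.3)² + (20.9−23.3)² = 585.64 + 5.76 = 591.4
|pC|² = (29.5−15.3)² + (20.9−25.4)² = 201.64 + 20.25 = 221.89
|pD|² = (29.5−8.4)² + (20.9−15.5)² = 445.21 + 29.16 = 474.37
|pE|² = (29.5−4.2)² + (20.9−22.2)² = 640.09 + 1.69 = 641.78
|pF|² = (29.5−24.1)² + (20.9−21.6)² = 29.16 + 0.49 = 29.65
|pG|² = (29.5−30)² + (20.9−16)² = 0.25 + 24.01 = 24.26
The largest is to E.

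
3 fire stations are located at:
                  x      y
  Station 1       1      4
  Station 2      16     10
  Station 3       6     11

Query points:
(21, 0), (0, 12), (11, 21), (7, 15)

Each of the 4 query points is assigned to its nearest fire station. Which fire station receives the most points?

Station 3

(21, 0) — d² to each: Station 1:416, Station 2:125, Station 3:346 → nearest is Station 2
(0, 12) — d² to each: Station 1:65, Station 2:260, Station 3:37 → nearest is Station 3
(11, 21) — d² to each: Station 1:389, Station 2:146, Station 3:125 → nearest is Station 3
(7, 15) — d² to each: Station 1:157, Station 2:106, Station 3:17 → nearest is Station 3
Tally — Station 2:1, Station 3:3. Station 3 captures the most (3).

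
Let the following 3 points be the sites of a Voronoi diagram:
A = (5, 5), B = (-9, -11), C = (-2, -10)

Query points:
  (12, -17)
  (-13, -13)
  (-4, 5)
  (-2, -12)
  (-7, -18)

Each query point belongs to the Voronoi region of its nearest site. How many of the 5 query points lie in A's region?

1

(12, -17) — d² to each: A:533, B:477, C:245 → nearest is C
(-13, -13) — d² to each: A:648, B:20, C:130 → nearest is B
(-4, 5) — d² to each: A:81, B:281, C:229 → nearest is A
(-2, -12) — d² to each: A:338, B:50, C:4 → nearest is C
(-7, -18) — d² to each: A:673, B:53, C:89 → nearest is B
1 of the 5 points has A as nearest.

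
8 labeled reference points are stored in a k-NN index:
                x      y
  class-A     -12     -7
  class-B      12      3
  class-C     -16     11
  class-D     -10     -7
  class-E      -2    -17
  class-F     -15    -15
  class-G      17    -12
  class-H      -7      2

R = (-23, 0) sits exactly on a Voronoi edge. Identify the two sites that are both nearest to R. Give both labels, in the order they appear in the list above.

class-A and class-C

Squared distances from R to each site:
d²(R, class-A) = 121 + 49 = 170
d²(R, class-B) = 1225 + 9 = 1234
d²(R, class-C) = 49 + 121 = 170
d²(R, class-D) = 169 + 49 = 218
d²(R, class-E) = 441 + 289 = 730
d²(R, class-F) = 64 + 225 = 289
d²(R, class-G) = 1600 + 144 = 1744
d²(R, class-H) = 256 + 4 = 260
R is equidistant from class-A and class-C (both at squared distance 170), and every other site is strictly farther — so R lies on the class-A–class-C Voronoi edge.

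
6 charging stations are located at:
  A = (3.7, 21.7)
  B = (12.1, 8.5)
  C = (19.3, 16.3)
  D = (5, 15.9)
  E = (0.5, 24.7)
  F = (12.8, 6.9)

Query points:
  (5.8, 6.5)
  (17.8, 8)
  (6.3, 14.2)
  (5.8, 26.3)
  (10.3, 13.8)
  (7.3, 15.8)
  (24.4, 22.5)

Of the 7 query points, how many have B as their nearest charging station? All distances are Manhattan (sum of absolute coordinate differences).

(5.8, 6.5) — d to each: A:17.3, B:8.3, C:23.3, D:10.2, E:23.5, F:7.4 → nearest is F
(17.8, 8) — d to each: A:27.8, B:6.2, C:9.8, D:20.7, E:34, F:6.1 → nearest is F
(6.3, 14.2) — d to each: A:10.1, B:11.5, C:15.1, D:3, E:16.3, F:13.8 → nearest is D
(5.8, 26.3) — d to each: A:6.7, B:24.1, C:23.5, D:11.2, E:6.9, F:26.4 → nearest is A
(10.3, 13.8) — d to each: A:14.5, B:7.1, C:11.5, D:7.4, E:20.7, F:9.4 → nearest is B
(7.3, 15.8) — d to each: A:9.5, B:12.1, C:12.5, D:2.4, E:15.7, F:14.4 → nearest is D
(24.4, 22.5) — d to each: A:21.5, B:26.3, C:11.3, D:26, E:26.1, F:27.2 → nearest is C
1 of the 7 points has B as nearest.

1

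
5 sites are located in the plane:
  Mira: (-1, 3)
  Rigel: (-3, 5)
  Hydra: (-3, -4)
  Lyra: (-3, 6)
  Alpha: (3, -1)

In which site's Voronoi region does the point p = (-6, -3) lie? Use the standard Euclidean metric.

Since √ is increasing, it suffices to compare squared distances:
d²(p, Mira) = (-6−(-1))² + (-3−3)² = 25 + 36 = 61
d²(p, Rigel) = (-6−(-3))² + (-3−5)² = 9 + 64 = 73
d²(p, Hydra) = (-6−(-3))² + (-3−(-4))² = 9 + 1 = 10
d²(p, Lyra) = (-6−(-3))² + (-3−6)² = 9 + 81 = 90
d²(p, Alpha) = (-6−3)² + (-3−(-1))² = 81 + 4 = 85
Hydra is nearest.

Hydra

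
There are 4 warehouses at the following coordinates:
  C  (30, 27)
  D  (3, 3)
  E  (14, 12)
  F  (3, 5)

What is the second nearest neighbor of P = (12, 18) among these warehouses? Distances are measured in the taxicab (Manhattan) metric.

F

d(P,C) = 18 + 9 = 27
d(P,D) = 9 + 15 = 24
d(P,E) = 2 + 6 = 8
d(P,F) = 9 + 13 = 22
Sorted ascending: E, F, D, … — the second-nearest is F.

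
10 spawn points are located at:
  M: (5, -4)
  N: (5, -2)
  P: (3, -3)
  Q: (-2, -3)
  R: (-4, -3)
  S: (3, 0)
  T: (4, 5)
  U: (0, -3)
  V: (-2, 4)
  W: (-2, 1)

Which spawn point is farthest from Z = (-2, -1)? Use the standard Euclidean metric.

Compare squared distances (the ordering matches that of the actual distances):
|ZM|² = 49 + 9 = 58
|ZN|² = 49 + 1 = 50
|ZP|² = 25 + 4 = 29
|ZQ|² = 0 + 4 = 4
|ZR|² = 4 + 4 = 8
|ZS|² = 25 + 1 = 26
|ZT|² = 36 + 36 = 72
|ZU|² = 4 + 4 = 8
|ZV|² = 0 + 25 = 25
|ZW|² = 0 + 4 = 4
The largest is to T.

T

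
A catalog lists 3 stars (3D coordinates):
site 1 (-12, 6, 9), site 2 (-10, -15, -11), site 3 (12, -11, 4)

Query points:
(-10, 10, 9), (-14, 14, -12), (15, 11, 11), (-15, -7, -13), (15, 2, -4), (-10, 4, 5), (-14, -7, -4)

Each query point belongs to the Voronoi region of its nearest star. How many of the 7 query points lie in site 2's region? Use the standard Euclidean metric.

2

(-10, 10, 9) — d² to each: site 1:20, site 2:1025, site 3:950 → nearest is site 1
(-14, 14, -12) — d² to each: site 1:509, site 2:858, site 3:1557 → nearest is site 1
(15, 11, 11) — d² to each: site 1:758, site 2:1785, site 3:542 → nearest is site 3
(-15, -7, -13) — d² to each: site 1:662, site 2:93, site 3:1034 → nearest is site 2
(15, 2, -4) — d² to each: site 1:914, site 2:963, site 3:242 → nearest is site 3
(-10, 4, 5) — d² to each: site 1:24, site 2:617, site 3:710 → nearest is site 1
(-14, -7, -4) — d² to each: site 1:342, site 2:129, site 3:756 → nearest is site 2
2 of the 7 points have site 2 as nearest.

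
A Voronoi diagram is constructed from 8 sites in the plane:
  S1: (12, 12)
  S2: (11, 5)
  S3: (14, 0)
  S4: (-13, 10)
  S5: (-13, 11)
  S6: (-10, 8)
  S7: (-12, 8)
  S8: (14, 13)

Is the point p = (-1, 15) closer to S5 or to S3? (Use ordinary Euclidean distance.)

Compare squared distances:
|pS5|² = (-1−(-13))² + (15−11)² = 144 + 16 = 160
|pS3|² = (-1−14)² + (15−0)² = 225 + 225 = 450
160 < 450, so S5 is closer.

S5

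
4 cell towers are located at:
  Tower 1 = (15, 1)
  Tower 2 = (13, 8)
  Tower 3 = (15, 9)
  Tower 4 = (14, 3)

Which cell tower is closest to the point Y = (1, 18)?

Squared Euclidean distances:
d²(Y, Tower 1) = (1−15)² + (18−1)² = 196 + 289 = 485
d²(Y, Tower 2) = (1−13)² + (18−8)² = 144 + 100 = 244
d²(Y, Tower 3) = (1−15)² + (18−9)² = 196 + 81 = 277
d²(Y, Tower 4) = (1−14)² + (18−3)² = 169 + 225 = 394
Tower 2 is nearest.

Tower 2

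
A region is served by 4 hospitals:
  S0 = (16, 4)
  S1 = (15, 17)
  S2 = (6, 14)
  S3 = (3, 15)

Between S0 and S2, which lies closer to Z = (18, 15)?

Compare squared distances:
|ZS0|² = (18−16)² + (15−4)² = 4 + 121 = 125
|ZS2|² = (18−6)² + (15−14)² = 144 + 1 = 145
125 < 145, so S0 is closer.

S0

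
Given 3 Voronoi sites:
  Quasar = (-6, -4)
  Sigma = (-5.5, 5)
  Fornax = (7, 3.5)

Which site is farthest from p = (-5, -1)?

Fornax

Since √ is increasing, it suffices to compare squared distances:
d²(p, Quasar) = (-5−(-6))² + (-1−(-4))² = 1 + 9 = 10
d²(p, Sigma) = (-5−(-5.5))² + (-1−5)² = 0.25 + 36 = 36.25
d²(p, Fornax) = (-5−7)² + (-1−3.5)² = 144 + 20.25 = 164.25
The largest is to Fornax.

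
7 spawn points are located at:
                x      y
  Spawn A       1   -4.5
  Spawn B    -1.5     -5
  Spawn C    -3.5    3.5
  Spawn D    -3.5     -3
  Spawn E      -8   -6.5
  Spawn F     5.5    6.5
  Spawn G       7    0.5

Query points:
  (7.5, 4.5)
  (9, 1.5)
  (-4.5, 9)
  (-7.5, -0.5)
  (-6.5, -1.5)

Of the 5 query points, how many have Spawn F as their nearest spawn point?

1

(7.5, 4.5) — d² to each: Spawn A:123.25, Spawn B:171.25, Spawn C:122, Spawn D:177.25, Spawn E:361.25, Spawn F:8, Spawn G:16.25 → nearest is Spawn F
(9, 1.5) — d² to each: Spawn A:100, Spawn B:152.5, Spawn C:160.25, Spawn D:176.5, Spawn E:353, Spawn F:37.25, Spawn G:5 → nearest is Spawn G
(-4.5, 9) — d² to each: Spawn A:212.5, Spawn B:205, Spawn C:31.25, Spawn D:145, Spawn E:252.5, Spawn F:106.25, Spawn G:204.5 → nearest is Spawn C
(-7.5, -0.5) — d² to each: Spawn A:88.25, Spawn B:56.25, Spawn C:32, Spawn D:22.25, Spawn E:36.25, Spawn F:218, Spawn G:211.25 → nearest is Spawn D
(-6.5, -1.5) — d² to each: Spawn A:65.25, Spawn B:37.25, Spawn C:34, Spawn D:11.25, Spawn E:27.25, Spawn F:208, Spawn G:186.25 → nearest is Spawn D
1 of the 5 points has Spawn F as nearest.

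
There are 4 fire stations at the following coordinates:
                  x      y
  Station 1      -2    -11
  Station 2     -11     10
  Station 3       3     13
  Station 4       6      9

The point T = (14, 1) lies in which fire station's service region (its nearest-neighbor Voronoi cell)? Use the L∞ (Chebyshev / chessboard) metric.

Station 4

d(T, Station 1) = max(16, 12) = 16
d(T, Station 2) = max(25, 9) = 25
d(T, Station 3) = max(11, 12) = 12
d(T, Station 4) = max(8, 8) = 8
Station 4 is nearest.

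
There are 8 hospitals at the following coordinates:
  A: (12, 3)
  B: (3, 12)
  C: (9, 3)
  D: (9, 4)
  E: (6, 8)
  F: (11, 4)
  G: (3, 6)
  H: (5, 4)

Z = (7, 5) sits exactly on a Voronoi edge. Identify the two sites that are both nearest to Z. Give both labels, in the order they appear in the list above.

D and H

Squared distances from Z to each site:
|ZA|² = (7−12)² + (5−3)² = 25 + 4 = 29
|ZB|² = (7−3)² + (5−12)² = 16 + 49 = 65
|ZC|² = (7−9)² + (5−3)² = 4 + 4 = 8
|ZD|² = (7−9)² + (5−4)² = 4 + 1 = 5
|ZE|² = (7−6)² + (5−8)² = 1 + 9 = 10
|ZF|² = (7−11)² + (5−4)² = 16 + 1 = 17
|ZG|² = (7−3)² + (5−6)² = 16 + 1 = 17
|ZH|² = (7−5)² + (5−4)² = 4 + 1 = 5
Z is equidistant from D and H (both at squared distance 5), and every other site is strictly farther — so Z lies on the D–H Voronoi edge.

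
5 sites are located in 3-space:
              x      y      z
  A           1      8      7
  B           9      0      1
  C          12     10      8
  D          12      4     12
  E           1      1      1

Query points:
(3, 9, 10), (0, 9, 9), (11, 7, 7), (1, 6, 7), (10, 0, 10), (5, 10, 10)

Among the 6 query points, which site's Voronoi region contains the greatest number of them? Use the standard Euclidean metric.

A

(3, 9, 10) — d² to each: A:14, B:198, C:86, D:110, E:149 → nearest is A
(0, 9, 9) — d² to each: A:6, B:226, C:146, D:178, E:129 → nearest is A
(11, 7, 7) — d² to each: A:101, B:89, C:11, D:35, E:172 → nearest is C
(1, 6, 7) — d² to each: A:4, B:136, C:138, D:150, E:61 → nearest is A
(10, 0, 10) — d² to each: A:154, B:82, C:108, D:24, E:163 → nearest is D
(5, 10, 10) — d² to each: A:29, B:197, C:53, D:89, E:178 → nearest is A
Tally — A:4, C:1, D:1. A captures the most (4).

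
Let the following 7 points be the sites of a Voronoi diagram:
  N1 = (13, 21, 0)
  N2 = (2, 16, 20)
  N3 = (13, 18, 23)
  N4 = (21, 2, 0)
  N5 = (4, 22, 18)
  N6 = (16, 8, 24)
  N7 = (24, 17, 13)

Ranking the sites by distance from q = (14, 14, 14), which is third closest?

N6

Since √ is increasing, it suffices to compare squared distances:
|qN1|² = (14−13)² + (14−21)² + (14−0)² = 1 + 49 + 196 = 246
|qN2|² = (14−2)² + (14−16)² + (14−20)² = 144 + 4 + 36 = 184
|qN3|² = (14−13)² + (14−18)² + (14−23)² = 1 + 16 + 81 = 98
|qN4|² = (14−21)² + (14−2)² + (14−0)² = 49 + 144 + 196 = 389
|qN5|² = (14−4)² + (14−22)² + (14−18)² = 100 + 64 + 16 = 180
|qN6|² = (14−16)² + (14−8)² + (14−24)² = 4 + 36 + 100 = 140
|qN7|² = (14−24)² + (14−17)² + (14−13)² = 100 + 9 + 1 = 110
Sorted ascending: N3, N7, N6, N5, … — the third-nearest is N6.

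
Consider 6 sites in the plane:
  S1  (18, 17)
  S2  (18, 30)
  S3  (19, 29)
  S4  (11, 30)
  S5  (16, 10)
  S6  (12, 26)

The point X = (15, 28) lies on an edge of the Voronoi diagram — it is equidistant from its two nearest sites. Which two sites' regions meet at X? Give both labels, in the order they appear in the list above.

S2 and S6

Squared distances from X to each site:
|XS1|² = (15−18)² + (28−17)² = 9 + 121 = 130
|XS2|² = (15−18)² + (28−30)² = 9 + 4 = 13
|XS3|² = (15−19)² + (28−29)² = 16 + 1 = 17
|XS4|² = (15−11)² + (28−30)² = 16 + 4 = 20
|XS5|² = (15−16)² + (28−10)² = 1 + 324 = 325
|XS6|² = (15−12)² + (28−26)² = 9 + 4 = 13
X is equidistant from S2 and S6 (both at squared distance 13), and every other site is strictly farther — so X lies on the S2–S6 Voronoi edge.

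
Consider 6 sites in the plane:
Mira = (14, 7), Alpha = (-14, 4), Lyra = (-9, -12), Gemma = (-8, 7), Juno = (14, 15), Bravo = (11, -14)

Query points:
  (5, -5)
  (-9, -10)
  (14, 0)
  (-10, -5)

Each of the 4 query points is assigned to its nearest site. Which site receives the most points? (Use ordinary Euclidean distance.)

Lyra

(5, -5) — d² to each: Mira:225, Alpha:442, Lyra:245, Gemma:313, Juno:481, Bravo:117 → nearest is Bravo
(-9, -10) — d² to each: Mira:818, Alpha:221, Lyra:4, Gemma:290, Juno:1154, Bravo:416 → nearest is Lyra
(14, 0) — d² to each: Mira:49, Alpha:800, Lyra:673, Gemma:533, Juno:225, Bravo:205 → nearest is Mira
(-10, -5) — d² to each: Mira:720, Alpha:97, Lyra:50, Gemma:148, Juno:976, Bravo:522 → nearest is Lyra
Tally — Mira:1, Lyra:2, Bravo:1. Lyra captures the most (2).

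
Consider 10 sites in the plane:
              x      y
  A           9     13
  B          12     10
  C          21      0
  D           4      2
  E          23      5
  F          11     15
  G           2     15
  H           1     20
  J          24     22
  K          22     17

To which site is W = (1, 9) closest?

G

Squared Euclidean distances:
|WA|² = (1−9)² + (9−13)² = 64 + 16 = 80
|WB|² = (1−12)² + (9−10)² = 121 + 1 = 122
|WC|² = (1−21)² + (9−0)² = 400 + 81 = 481
|WD|² = (1−4)² + (9−2)² = 9 + 49 = 58
|WE|² = (1−23)² + (9−5)² = 484 + 16 = 500
|WF|² = (1−11)² + (9−15)² = 100 + 36 = 136
|WG|² = (1−2)² + (9−15)² = 1 + 36 = 37
|WH|² = (1−1)² + (9−20)² = 0 + 121 = 121
|WJ|² = (1−24)² + (9−22)² = 529 + 169 = 698
|WK|² = (1−22)² + (9−17)² = 441 + 64 = 505
G is nearest.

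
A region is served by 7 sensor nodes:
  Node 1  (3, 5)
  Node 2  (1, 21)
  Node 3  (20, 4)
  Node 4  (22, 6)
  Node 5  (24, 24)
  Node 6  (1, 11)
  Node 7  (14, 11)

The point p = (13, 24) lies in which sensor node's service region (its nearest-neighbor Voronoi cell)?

Compare squared distances (the ordering matches that of the actual distances):
d²(p, Node 1) = 100 + 361 = 461
d²(p, Node 2) = 144 + 9 = 153
d²(p, Node 3) = 49 + 400 = 449
d²(p, Node 4) = 81 + 324 = 405
d²(p, Node 5) = 121 + 0 = 121
d²(p, Node 6) = 144 + 169 = 313
d²(p, Node 7) = 1 + 169 = 170
The smallest is to Node 5, so p lies in the Voronoi region of Node 5.

Node 5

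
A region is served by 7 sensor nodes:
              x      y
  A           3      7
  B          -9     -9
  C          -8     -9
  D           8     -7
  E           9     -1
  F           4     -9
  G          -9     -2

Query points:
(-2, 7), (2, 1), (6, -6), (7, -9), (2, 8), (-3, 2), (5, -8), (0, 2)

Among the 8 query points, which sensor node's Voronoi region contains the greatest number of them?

A

(-2, 7) — d² to each: A:25, B:305, C:292, D:296, E:185, F:292, G:130 → nearest is A
(2, 1) — d² to each: A:37, B:221, C:200, D:100, E:53, F:104, G:130 → nearest is A
(6, -6) — d² to each: A:178, B:234, C:205, D:5, E:34, F:13, G:241 → nearest is D
(7, -9) — d² to each: A:272, B:256, C:225, D:5, E:68, F:9, G:305 → nearest is D
(2, 8) — d² to each: A:2, B:410, C:389, D:261, E:130, F:293, G:221 → nearest is A
(-3, 2) — d² to each: A:61, B:157, C:146, D:202, E:153, F:170, G:52 → nearest is G
(5, -8) — d² to each: A:229, B:197, C:170, D:10, E:65, F:2, G:232 → nearest is F
(0, 2) — d² to each: A:34, B:202, C:185, D:145, E:90, F:137, G:97 → nearest is A
Tally — A:4, D:2, F:1, G:1. A captures the most (4).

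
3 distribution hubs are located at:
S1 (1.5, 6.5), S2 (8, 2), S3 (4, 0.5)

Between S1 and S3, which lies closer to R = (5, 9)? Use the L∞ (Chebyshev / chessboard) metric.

d(R,S1) = max(3.5, 2.5) = 3.5
d(R,S3) = max(1, 8.5) = 8.5
3.5 < 8.5, so S1 is closer.

S1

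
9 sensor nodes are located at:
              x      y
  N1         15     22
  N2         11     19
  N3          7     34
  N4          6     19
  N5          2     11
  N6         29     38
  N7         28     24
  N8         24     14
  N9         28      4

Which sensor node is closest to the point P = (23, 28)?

Squared Euclidean distances:
|PN1|² = 64 + 36 = 100
|PN2|² = 144 + 81 = 225
|PN3|² = 256 + 36 = 292
|PN4|² = 289 + 81 = 370
|PN5|² = 441 + 289 = 730
|PN6|² = 36 + 100 = 136
|PN7|² = 25 + 16 = 41
|PN8|² = 1 + 196 = 197
|PN9|² = 25 + 576 = 601
N7 is nearest.

N7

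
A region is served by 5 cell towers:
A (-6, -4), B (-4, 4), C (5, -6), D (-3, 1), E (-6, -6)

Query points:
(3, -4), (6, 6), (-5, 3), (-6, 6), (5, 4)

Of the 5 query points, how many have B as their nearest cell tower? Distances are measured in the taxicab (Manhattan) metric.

4

(3, -4) — d to each: A:9, B:15, C:4, D:11, E:11 → nearest is C
(6, 6) — d to each: A:22, B:12, C:13, D:14, E:24 → nearest is B
(-5, 3) — d to each: A:8, B:2, C:19, D:4, E:10 → nearest is B
(-6, 6) — d to each: A:10, B:4, C:23, D:8, E:12 → nearest is B
(5, 4) — d to each: A:19, B:9, C:10, D:11, E:21 → nearest is B
4 of the 5 points have B as nearest.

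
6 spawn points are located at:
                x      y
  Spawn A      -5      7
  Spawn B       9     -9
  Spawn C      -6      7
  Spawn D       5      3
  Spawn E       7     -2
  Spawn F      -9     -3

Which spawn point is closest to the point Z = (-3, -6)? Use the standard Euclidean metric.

Squared Euclidean distances:
d²(Z, Spawn A) = (-3−(-5))² + (-6−7)² = 4 + 169 = 173
d²(Z, Spawn B) = (-3−9)² + (-6−(-9))² = 144 + 9 = 153
d²(Z, Spawn C) = (-3−(-6))² + (-6−7)² = 9 + 169 = 178
d²(Z, Spawn D) = (-3−5)² + (-6−3)² = 64 + 81 = 145
d²(Z, Spawn E) = (-3−7)² + (-6−(-2))² = 100 + 16 = 116
d²(Z, Spawn F) = (-3−(-9))² + (-6−(-3))² = 36 + 9 = 45
The smallest is to Spawn F, so Z lies in the Voronoi region of Spawn F.

Spawn F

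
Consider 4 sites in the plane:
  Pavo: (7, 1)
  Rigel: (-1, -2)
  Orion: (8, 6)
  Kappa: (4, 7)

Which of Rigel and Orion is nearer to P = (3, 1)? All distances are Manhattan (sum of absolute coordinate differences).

Rigel

d(P, Rigel) = |3−(-1)| + |1−(-2)| = 4 + 3 = 7
d(P, Orion) = |3−8| + |1−6| = 5 + 5 = 10
7 < 10, so Rigel is closer.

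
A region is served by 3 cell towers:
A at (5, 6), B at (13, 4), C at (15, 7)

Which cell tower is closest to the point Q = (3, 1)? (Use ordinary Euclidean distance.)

A

Compare squared distances (the ordering matches that of the actual distances):
|QA|² = (3−5)² + (1−6)² = 4 + 25 = 29
|QB|² = (3−13)² + (1−4)² = 100 + 9 = 109
|QC|² = (3−15)² + (1−7)² = 144 + 36 = 180
The smallest is to A, so Q lies in the Voronoi region of A.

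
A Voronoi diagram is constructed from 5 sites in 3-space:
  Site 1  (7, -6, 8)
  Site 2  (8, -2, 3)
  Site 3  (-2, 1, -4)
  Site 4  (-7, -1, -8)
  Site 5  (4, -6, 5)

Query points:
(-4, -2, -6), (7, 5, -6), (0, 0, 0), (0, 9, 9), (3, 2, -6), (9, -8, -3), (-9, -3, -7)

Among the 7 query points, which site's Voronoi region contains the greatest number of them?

Site 3

(-4, -2, -6) — d² to each: Site 1:333, Site 2:225, Site 3:17, Site 4:14, Site 5:201 → nearest is Site 4
(7, 5, -6) — d² to each: Site 1:317, Site 2:131, Site 3:101, Site 4:236, Site 5:251 → nearest is Site 3
(0, 0, 0) — d² to each: Site 1:149, Site 2:77, Site 3:21, Site 4:114, Site 5:77 → nearest is Site 3
(0, 9, 9) — d² to each: Site 1:275, Site 2:221, Site 3:237, Site 4:438, Site 5:257 → nearest is Site 2
(3, 2, -6) — d² to each: Site 1:276, Site 2:122, Site 3:30, Site 4:113, Site 5:186 → nearest is Site 3
(9, -8, -3) — d² to each: Site 1:129, Site 2:73, Site 3:203, Site 4:330, Site 5:93 → nearest is Site 2
(-9, -3, -7) — d² to each: Site 1:490, Site 2:390, Site 3:74, Site 4:9, Site 5:322 → nearest is Site 4
Tally — Site 2:2, Site 3:3, Site 4:2. Site 3 captures the most (3).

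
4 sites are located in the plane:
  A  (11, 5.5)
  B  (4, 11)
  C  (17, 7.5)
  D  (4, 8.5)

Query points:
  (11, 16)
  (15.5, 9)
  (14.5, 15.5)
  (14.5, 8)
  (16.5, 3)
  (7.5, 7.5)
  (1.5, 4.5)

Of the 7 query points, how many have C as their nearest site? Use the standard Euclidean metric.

4

(11, 16) — d² to each: A:110.25, B:74, C:108.25, D:105.25 → nearest is B
(15.5, 9) — d² to each: A:32.5, B:136.25, C:4.5, D:132.5 → nearest is C
(14.5, 15.5) — d² to each: A:112.25, B:130.5, C:70.25, D:159.25 → nearest is C
(14.5, 8) — d² to each: A:18.5, B:119.25, C:6.5, D:110.5 → nearest is C
(16.5, 3) — d² to each: A:36.5, B:220.25, C:20.5, D:186.5 → nearest is C
(7.5, 7.5) — d² to each: A:16.25, B:24.5, C:90.25, D:13.25 → nearest is D
(1.5, 4.5) — d² to each: A:91.25, B:48.5, C:249.25, D:22.25 → nearest is D
4 of the 7 points have C as nearest.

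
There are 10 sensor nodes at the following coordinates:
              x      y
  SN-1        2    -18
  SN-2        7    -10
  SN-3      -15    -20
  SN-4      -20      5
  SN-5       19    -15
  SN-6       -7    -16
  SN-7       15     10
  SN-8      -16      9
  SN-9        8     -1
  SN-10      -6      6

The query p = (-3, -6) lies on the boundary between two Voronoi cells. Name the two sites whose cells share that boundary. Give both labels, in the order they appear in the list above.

SN-2 and SN-6

Squared distances from p to each site:
d²(p, SN-1) = (-3−2)² + (-6−(-18))² = 25 + 144 = 169
d²(p, SN-2) = (-3−7)² + (-6−(-10))² = 100 + 16 = 116
d²(p, SN-3) = (-3−(-15))² + (-6−(-20))² = 144 + 196 = 340
d²(p, SN-4) = (-3−(-20))² + (-6−5)² = 289 + 121 = 410
d²(p, SN-5) = (-3−19)² + (-6−(-15))² = 484 + 81 = 565
d²(p, SN-6) = (-3−(-7))² + (-6−(-16))² = 16 + 100 = 116
d²(p, SN-7) = (-3−15)² + (-6−10)² = 324 + 256 = 580
d²(p, SN-8) = (-3−(-16))² + (-6−9)² = 169 + 225 = 394
d²(p, SN-9) = (-3−8)² + (-6−(-1))² = 121 + 25 = 146
d²(p, SN-10) = (-3−(-6))² + (-6−6)² = 9 + 144 = 153
p is equidistant from SN-2 and SN-6 (both at squared distance 116), and every other site is strictly farther — so p lies on the SN-2–SN-6 Voronoi edge.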